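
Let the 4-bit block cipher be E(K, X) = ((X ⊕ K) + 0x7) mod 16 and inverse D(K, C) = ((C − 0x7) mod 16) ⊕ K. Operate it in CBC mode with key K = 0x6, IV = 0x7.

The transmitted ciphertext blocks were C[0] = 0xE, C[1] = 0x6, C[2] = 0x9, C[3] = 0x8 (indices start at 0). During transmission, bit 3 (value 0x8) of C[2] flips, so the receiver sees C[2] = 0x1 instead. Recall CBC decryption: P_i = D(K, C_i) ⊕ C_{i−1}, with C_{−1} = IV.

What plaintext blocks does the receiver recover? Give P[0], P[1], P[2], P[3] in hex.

P[0] = 0x6, P[1] = 0x7, P[2] = 0xA, P[3] = 0x6

Only C[2] changed, to 0x1. In CBC, a change in C_i garbles P_i and flips the same bit in P_{i+1}. Decrypting the received ciphertext:
P[0]: D(K, 0xE) = 0x1; 0x1 ⊕ 0x7 = 0x6.
P[1]: D(K, 0x6) = 0x9; 0x9 ⊕ 0xE = 0x7.
P[2]: D(K, 0x1) = 0xC; 0xC ⊕ 0x6 = 0xA.
P[3]: D(K, 0x8) = 0x7; 0x7 ⊕ 0x1 = 0x6.
Blocks that differ from the original plaintext: P[2], P[3].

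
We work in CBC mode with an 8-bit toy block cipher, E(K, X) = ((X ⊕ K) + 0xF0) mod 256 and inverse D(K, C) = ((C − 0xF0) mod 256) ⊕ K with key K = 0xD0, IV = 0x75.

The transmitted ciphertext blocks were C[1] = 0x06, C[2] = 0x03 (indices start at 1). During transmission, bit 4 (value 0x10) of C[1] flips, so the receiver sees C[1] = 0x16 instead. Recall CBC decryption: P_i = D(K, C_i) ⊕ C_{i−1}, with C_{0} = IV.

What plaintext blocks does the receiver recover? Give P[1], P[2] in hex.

P[1] = 0x83, P[2] = 0xD5

Only C[1] changed, to 0x16. In CBC, a change in C_i garbles P_i and flips the same bit in P_{i+1}. Decrypting the received ciphertext:
P[1]: D(K, 0x16) = 0xF6; 0xF6 ⊕ 0x75 = 0x83.
P[2]: D(K, 0x03) = 0xC3; 0xC3 ⊕ 0x16 = 0xD5.
Blocks that differ from the original plaintext: P[1], P[2].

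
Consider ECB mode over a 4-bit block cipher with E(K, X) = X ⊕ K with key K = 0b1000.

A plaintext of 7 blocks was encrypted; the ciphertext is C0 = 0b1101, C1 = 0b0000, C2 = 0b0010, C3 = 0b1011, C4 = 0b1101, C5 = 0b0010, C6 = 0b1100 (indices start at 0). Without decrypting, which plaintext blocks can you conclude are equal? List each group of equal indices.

ECB encrypts each block independently with the same key, so equal ciphertext blocks imply equal plaintext blocks.
C0 = C4 = 0b1101, so P0 = P4.
C2 = C5 = 0b0010, so P2 = P5.

P0 = P4; P2 = P5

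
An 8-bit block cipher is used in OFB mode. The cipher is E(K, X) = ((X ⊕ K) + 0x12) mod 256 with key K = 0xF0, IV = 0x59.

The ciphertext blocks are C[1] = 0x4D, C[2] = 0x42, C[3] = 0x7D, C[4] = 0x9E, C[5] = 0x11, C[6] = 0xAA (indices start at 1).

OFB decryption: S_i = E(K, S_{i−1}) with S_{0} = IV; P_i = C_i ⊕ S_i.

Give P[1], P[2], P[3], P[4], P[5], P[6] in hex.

P[1]: S = E(K, 0x59) = 0xBB; 0x4D ⊕ 0xBB = 0xF6.
P[2]: S = E(K, 0xBB) = 0x5D; 0x42 ⊕ 0x5D = 0x1F.
P[3]: S = E(K, 0x5D) = 0xBF; 0x7D ⊕ 0xBF = 0xC2.
P[4]: S = E(K, 0xBF) = 0x61; 0x9E ⊕ 0x61 = 0xFF.
P[5]: S = E(K, 0x61) = 0xA3; 0x11 ⊕ 0xA3 = 0xB2.
P[6]: S = E(K, 0xA3) = 0x65; 0xAA ⊕ 0x65 = 0xCF.

P[1] = 0xF6, P[2] = 0x1F, P[3] = 0xC2, P[4] = 0xFF, P[5] = 0xB2, P[6] = 0xCF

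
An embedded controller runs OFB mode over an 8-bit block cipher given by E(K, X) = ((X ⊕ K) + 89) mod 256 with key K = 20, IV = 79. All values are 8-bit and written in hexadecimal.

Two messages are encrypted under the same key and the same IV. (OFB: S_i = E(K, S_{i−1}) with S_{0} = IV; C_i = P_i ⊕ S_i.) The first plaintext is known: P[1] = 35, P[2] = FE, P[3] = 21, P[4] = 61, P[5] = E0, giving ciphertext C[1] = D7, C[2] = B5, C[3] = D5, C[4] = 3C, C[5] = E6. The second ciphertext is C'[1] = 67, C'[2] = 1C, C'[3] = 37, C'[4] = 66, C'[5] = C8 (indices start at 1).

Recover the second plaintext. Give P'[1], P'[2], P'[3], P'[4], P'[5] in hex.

P'[1] = 85, P'[2] = 57, P'[3] = C3, P'[4] = 3B, P'[5] = CE

In OFB with a reused IV, both messages share the same keystream S_i, so C_i ⊕ C'_i = P_i ⊕ P'_i and thus P'_i = P_i ⊕ C_i ⊕ C'_i.
P'[1]: 35 ⊕ D7 ⊕ 67 = 85.
P'[2]: FE ⊕ B5 ⊕ 1C = 57.
P'[3]: 21 ⊕ D5 ⊕ 37 = C3.
P'[4]: 61 ⊕ 3C ⊕ 66 = 3B.
P'[5]: E0 ⊕ E6 ⊕ C8 = CE.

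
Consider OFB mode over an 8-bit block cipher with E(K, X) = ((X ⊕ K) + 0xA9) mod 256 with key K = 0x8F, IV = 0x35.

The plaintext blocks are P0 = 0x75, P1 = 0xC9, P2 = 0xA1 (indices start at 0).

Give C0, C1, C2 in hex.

C0 = 0x16, C1 = 0x5C, C2 = 0x62

OFB encryption: S_i = E(K, S_{i−1}) with S_{−1} = IV; C_i = P_i ⊕ S_i.
C0: S = E(K, 0x35) = 0x63; 0x75 ⊕ 0x63 = 0x16.
C1: S = E(K, 0x63) = 0x95; 0xC9 ⊕ 0x95 = 0x5C.
C2: S = E(K, 0x95) = 0xC3; 0xA1 ⊕ 0xC3 = 0x62.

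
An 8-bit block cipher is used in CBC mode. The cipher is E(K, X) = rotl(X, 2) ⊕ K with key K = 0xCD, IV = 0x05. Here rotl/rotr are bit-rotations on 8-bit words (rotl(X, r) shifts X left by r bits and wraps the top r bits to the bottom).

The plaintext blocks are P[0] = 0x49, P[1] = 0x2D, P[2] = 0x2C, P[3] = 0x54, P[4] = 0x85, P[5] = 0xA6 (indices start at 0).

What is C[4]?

CBC encryption: C_i = E(K, P_i ⊕ C_{i−1}), with C_{−1} = IV.
C[0]: P[0] ⊕ 0x05 = 0x4C; E(K, 0x4C) = 0xFC.
C[1]: P[1] ⊕ 0xFC = 0xD1; E(K, 0xD1) = 0x8A.
C[2]: P[2] ⊕ 0x8A = 0xA6; E(K, 0xA6) = 0x57.
C[3]: P[3] ⊕ 0x57 = 0x03; E(K, 0x03) = 0xC1.
C[4]: P[4] ⊕ 0xC1 = 0x44; E(K, 0x44) = 0xDC.

C[4] = 0xDC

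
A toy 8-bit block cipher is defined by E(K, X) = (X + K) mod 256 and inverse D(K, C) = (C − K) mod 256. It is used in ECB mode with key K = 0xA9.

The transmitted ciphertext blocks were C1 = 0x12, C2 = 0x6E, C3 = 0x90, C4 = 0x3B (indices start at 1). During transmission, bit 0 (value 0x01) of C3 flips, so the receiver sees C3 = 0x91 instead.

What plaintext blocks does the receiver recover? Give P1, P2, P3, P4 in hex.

ECB decryption: P_i = D(K, C_i).
Only C3 changed, to 0x91. In ECB, a change in C_i affects only P_i. Decrypting the received ciphertext:
P1: D(K, 0x12) = 0x69.
P2: D(K, 0x6E) = 0xC5.
P3: D(K, 0x91) = 0xE8.
P4: D(K, 0x3B) = 0x92.
Blocks that differ from the original plaintext: P3.

P1 = 0x69, P2 = 0xC5, P3 = 0xE8, P4 = 0x92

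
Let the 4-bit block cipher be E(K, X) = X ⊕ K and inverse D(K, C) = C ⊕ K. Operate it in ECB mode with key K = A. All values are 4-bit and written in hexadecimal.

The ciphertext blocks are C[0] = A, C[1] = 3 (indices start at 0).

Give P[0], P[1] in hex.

P[0] = 0, P[1] = 9

ECB decryption: P_i = D(K, C_i).
P[0]: D(K, A) = 0.
P[1]: D(K, 3) = 9.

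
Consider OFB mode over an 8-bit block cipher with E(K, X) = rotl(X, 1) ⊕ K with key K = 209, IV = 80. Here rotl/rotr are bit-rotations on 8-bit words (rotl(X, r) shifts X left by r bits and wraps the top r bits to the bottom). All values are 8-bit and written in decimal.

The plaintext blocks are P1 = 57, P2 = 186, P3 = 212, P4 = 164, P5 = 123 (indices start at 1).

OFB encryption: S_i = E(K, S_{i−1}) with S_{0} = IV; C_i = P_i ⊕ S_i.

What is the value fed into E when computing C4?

183

C1: S = E(K, 80) = 113; 57 ⊕ 113 = 72.
C2: S = E(K, 113) = 51; 186 ⊕ 51 = 137.
C3: S = E(K, 51) = 183; 212 ⊕ 183 = 99.
C4: S = E(K, 183) = 190; 164 ⊕ 190 = 26.
So the input to E for block 4 is 183.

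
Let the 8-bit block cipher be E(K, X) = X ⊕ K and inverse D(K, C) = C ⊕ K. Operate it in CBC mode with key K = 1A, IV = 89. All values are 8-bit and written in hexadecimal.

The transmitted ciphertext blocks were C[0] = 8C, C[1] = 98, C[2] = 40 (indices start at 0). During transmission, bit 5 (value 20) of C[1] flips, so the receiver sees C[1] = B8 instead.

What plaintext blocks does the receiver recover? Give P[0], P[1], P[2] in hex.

CBC decryption: P_i = D(K, C_i) ⊕ C_{i−1}, with C_{−1} = IV.
Only C[1] changed, to B8. In CBC, a change in C_i garbles P_i and flips the same bit in P_{i+1}. Decrypting the received ciphertext:
P[0]: D(K, 8C) = 96; 96 ⊕ 89 = 1F.
P[1]: D(K, B8) = A2; A2 ⊕ 8C = 2E.
P[2]: D(K, 40) = 5A; 5A ⊕ B8 = E2.
Blocks that differ from the original plaintext: P[1], P[2].

P[0] = 1F, P[1] = 2E, P[2] = E2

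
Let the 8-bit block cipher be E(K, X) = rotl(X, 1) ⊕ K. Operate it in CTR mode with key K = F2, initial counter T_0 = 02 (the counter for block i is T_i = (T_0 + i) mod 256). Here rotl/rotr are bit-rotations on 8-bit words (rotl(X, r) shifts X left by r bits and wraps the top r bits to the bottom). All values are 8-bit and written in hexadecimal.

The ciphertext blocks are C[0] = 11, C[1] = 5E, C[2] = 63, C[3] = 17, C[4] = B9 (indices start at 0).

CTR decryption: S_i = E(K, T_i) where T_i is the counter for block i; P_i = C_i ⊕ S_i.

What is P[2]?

P[2]: T = 04, S = E(K, T) = FA; 63 ⊕ FA = 99.

P[2] = 99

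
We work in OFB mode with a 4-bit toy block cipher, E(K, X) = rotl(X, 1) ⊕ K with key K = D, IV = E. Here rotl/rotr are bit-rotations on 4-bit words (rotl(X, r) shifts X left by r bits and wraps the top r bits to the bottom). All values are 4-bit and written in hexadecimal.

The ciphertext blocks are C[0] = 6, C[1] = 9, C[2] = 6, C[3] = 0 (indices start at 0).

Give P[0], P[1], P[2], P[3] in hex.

OFB decryption: S_i = E(K, S_{i−1}) with S_{−1} = IV; P_i = C_i ⊕ S_i.
P[0]: S = E(K, E) = 0; 6 ⊕ 0 = 6.
P[1]: S = E(K, 0) = D; 9 ⊕ D = 4.
P[2]: S = E(K, D) = 6; 6 ⊕ 6 = 0.
P[3]: S = E(K, 6) = 1; 0 ⊕ 1 = 1.

P[0] = 6, P[1] = 4, P[2] = 0, P[3] = 1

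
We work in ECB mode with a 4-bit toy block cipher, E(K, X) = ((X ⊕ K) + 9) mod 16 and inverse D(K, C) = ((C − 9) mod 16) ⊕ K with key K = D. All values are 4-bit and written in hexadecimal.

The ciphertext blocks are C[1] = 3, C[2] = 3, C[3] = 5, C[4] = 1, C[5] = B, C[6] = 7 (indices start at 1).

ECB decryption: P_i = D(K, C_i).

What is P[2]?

P[2]: D(K, 3) = 7.

P[2] = 7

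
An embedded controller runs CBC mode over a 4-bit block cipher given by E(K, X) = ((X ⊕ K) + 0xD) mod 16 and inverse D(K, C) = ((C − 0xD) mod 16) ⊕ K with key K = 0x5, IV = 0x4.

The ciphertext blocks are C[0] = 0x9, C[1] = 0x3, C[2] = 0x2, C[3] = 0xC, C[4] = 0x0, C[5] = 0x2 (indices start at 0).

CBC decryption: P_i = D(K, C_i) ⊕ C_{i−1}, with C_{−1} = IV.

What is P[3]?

P[3] = 0x8

P[3]: D(K, 0xC) = 0xA; 0xA ⊕ 0x2 = 0x8.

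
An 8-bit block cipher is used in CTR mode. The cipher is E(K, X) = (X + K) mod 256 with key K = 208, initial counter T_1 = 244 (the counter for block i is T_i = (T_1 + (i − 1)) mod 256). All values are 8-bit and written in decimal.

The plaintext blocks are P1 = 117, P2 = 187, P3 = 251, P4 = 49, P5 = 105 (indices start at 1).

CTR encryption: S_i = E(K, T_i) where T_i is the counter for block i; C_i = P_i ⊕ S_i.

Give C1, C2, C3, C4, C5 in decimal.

C1 = 177, C2 = 126, C3 = 61, C4 = 246, C5 = 161

C1: T = 244, S = E(K, T) = 196; 117 ⊕ 196 = 177.
C2: T = 245, S = E(K, T) = 197; 187 ⊕ 197 = 126.
C3: T = 246, S = E(K, T) = 198; 251 ⊕ 198 = 61.
C4: T = 247, S = E(K, T) = 199; 49 ⊕ 199 = 246.
C5: T = 248, S = E(K, T) = 200; 105 ⊕ 200 = 161.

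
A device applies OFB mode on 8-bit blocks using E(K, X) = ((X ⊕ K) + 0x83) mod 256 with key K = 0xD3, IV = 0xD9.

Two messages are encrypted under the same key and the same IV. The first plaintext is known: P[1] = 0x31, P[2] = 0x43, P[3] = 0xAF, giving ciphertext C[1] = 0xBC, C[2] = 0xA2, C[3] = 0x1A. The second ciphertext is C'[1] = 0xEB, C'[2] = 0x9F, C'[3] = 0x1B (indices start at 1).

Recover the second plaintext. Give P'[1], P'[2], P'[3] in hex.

P'[1] = 0x66, P'[2] = 0x7E, P'[3] = 0xAE

In OFB with a reused IV, both messages share the same keystream S_i, so C_i ⊕ C'_i = P_i ⊕ P'_i and thus P'_i = P_i ⊕ C_i ⊕ C'_i.
P'[1]: 0x31 ⊕ 0xBC ⊕ 0xEB = 0x66.
P'[2]: 0x43 ⊕ 0xA2 ⊕ 0x9F = 0x7E.
P'[3]: 0xAF ⊕ 0x1A ⊕ 0x1B = 0xAE.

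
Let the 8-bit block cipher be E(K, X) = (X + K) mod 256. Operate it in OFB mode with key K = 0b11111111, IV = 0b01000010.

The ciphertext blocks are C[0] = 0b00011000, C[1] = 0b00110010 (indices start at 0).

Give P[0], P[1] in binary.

OFB decryption: S_i = E(K, S_{i−1}) with S_{−1} = IV; P_i = C_i ⊕ S_i.
P[0]: S = E(K, 0b01000010) = 0b01000001; 0b00011000 ⊕ 0b01000001 = 0b01011001.
P[1]: S = E(K, 0b01000001) = 0b01000000; 0b00110010 ⊕ 0b01000000 = 0b01110010.

P[0] = 0b01011001, P[1] = 0b01110010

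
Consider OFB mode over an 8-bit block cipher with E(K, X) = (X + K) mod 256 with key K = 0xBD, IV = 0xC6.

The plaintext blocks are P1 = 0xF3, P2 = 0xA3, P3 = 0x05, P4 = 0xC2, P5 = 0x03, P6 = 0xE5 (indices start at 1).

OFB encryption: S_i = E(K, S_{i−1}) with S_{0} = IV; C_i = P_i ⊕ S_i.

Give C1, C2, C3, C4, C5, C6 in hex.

C1 = 0x70, C2 = 0xE3, C3 = 0xF8, C4 = 0x78, C5 = 0x74, C6 = 0xD1

C1: S = E(K, 0xC6) = 0x83; 0xF3 ⊕ 0x83 = 0x70.
C2: S = E(K, 0x83) = 0x40; 0xA3 ⊕ 0x40 = 0xE3.
C3: S = E(K, 0x40) = 0xFD; 0x05 ⊕ 0xFD = 0xF8.
C4: S = E(K, 0xFD) = 0xBA; 0xC2 ⊕ 0xBA = 0x78.
C5: S = E(K, 0xBA) = 0x77; 0x03 ⊕ 0x77 = 0x74.
C6: S = E(K, 0x77) = 0x34; 0xE5 ⊕ 0x34 = 0xD1.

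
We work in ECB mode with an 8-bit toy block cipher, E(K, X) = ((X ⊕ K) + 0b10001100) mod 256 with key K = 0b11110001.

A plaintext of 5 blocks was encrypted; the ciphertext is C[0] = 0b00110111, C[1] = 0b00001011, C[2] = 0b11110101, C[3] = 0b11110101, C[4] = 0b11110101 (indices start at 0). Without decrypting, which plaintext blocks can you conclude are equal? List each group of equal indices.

ECB encrypts each block independently with the same key, so equal ciphertext blocks imply equal plaintext blocks.
C[2] = C[3] = C[4] = 0b11110101, so P[2] = P[3] = P[4].

P[2] = P[3] = P[4]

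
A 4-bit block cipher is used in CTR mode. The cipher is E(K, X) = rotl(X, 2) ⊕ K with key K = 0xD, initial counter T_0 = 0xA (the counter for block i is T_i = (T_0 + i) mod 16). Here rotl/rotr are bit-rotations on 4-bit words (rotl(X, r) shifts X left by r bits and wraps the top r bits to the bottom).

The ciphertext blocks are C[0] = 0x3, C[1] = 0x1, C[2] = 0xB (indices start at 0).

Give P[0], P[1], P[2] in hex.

P[0] = 0x4, P[1] = 0x2, P[2] = 0x5

CTR decryption: S_i = E(K, T_i) where T_i is the counter for block i; P_i = C_i ⊕ S_i.
P[0]: T = 0xA, S = E(K, T) = 0x7; 0x3 ⊕ 0x7 = 0x4.
P[1]: T = 0xB, S = E(K, T) = 0x3; 0x1 ⊕ 0x3 = 0x2.
P[2]: T = 0xC, S = E(K, T) = 0xE; 0xB ⊕ 0xE = 0x5.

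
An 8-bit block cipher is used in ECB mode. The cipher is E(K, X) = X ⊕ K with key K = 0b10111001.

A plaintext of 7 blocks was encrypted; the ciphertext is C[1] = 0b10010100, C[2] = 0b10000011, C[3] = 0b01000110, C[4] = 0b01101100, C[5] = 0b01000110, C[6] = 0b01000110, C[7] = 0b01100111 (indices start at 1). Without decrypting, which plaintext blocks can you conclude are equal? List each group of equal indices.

P[3] = P[5] = P[6]

ECB encrypts each block independently with the same key, so equal ciphertext blocks imply equal plaintext blocks.
C[3] = C[5] = C[6] = 0b01000110, so P[3] = P[5] = P[6].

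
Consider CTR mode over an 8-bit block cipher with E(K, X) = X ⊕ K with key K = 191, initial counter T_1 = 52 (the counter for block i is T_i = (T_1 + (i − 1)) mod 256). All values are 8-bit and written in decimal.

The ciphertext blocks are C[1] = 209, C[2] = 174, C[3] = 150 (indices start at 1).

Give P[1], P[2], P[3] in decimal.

CTR decryption: S_i = E(K, T_i) where T_i is the counter for block i; P_i = C_i ⊕ S_i.
P[1]: T = 52, S = E(K, T) = 139; 209 ⊕ 139 = 90.
P[2]: T = 53, S = E(K, T) = 138; 174 ⊕ 138 = 36.
P[3]: T = 54, S = E(K, T) = 137; 150 ⊕ 137 = 31.

P[1] = 90, P[2] = 36, P[3] = 31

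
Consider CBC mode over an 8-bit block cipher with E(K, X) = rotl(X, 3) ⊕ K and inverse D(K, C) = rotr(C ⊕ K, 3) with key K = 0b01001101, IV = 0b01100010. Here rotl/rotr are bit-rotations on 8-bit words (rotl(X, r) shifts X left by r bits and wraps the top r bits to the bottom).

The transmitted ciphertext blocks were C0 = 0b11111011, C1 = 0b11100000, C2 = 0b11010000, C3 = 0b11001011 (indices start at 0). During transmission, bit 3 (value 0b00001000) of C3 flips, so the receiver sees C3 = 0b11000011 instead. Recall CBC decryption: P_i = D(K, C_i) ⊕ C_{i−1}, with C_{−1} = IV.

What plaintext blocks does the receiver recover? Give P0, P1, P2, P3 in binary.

Only C3 changed, to 0b11000011. In CBC, a change in C_i garbles P_i and flips the same bit in P_{i+1}. Decrypting the received ciphertext:
P0: D(K, 0b11111011) = 0b11010110; 0b11010110 ⊕ 0b01100010 = 0b10110100.
P1: D(K, 0b11100000) = 0b10110101; 0b10110101 ⊕ 0b11111011 = 0b01001110.
P2: D(K, 0b11010000) = 0b10110011; 0b10110011 ⊕ 0b11100000 = 0b01010011.
P3: D(K, 0b11000011) = 0b11010001; 0b11010001 ⊕ 0b11010000 = 0b00000001.
Blocks that differ from the original plaintext: P3.

P0 = 0b10110100, P1 = 0b01001110, P2 = 0b01010011, P3 = 0b00000001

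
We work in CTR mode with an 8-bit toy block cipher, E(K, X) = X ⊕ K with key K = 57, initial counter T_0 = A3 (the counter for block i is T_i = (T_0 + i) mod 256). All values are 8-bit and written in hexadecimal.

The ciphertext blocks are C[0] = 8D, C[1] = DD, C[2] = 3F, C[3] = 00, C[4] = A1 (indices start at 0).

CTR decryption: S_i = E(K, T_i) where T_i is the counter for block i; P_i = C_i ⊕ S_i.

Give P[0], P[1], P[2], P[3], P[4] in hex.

P[0] = 79, P[1] = 2E, P[2] = CD, P[3] = F1, P[4] = 51

P[0]: T = A3, S = E(K, T) = F4; 8D ⊕ F4 = 79.
P[1]: T = A4, S = E(K, T) = F3; DD ⊕ F3 = 2E.
P[2]: T = A5, S = E(K, T) = F2; 3F ⊕ F2 = CD.
P[3]: T = A6, S = E(K, T) = F1; 00 ⊕ F1 = F1.
P[4]: T = A7, S = E(K, T) = F0; A1 ⊕ F0 = 51.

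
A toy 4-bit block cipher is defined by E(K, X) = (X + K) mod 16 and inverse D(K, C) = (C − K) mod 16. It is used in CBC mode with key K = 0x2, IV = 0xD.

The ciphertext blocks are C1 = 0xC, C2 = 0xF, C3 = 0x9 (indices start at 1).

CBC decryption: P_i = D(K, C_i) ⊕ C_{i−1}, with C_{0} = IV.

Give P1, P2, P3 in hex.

P1: D(K, 0xC) = 0xA; 0xA ⊕ 0xD = 0x7.
P2: D(K, 0xF) = 0xD; 0xD ⊕ 0xC = 0x1.
P3: D(K, 0x9) = 0x7; 0x7 ⊕ 0xF = 0x8.

P1 = 0x7, P2 = 0x1, P3 = 0x8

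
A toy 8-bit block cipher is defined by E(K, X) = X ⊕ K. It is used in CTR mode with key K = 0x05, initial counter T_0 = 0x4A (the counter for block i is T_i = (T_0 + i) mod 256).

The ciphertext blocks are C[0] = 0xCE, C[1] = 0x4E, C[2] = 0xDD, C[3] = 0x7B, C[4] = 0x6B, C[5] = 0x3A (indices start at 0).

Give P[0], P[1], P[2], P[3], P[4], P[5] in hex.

CTR decryption: S_i = E(K, T_i) where T_i is the counter for block i; P_i = C_i ⊕ S_i.
P[0]: T = 0x4A, S = E(K, T) = 0x4F; 0xCE ⊕ 0x4F = 0x81.
P[1]: T = 0x4B, S = E(K, T) = 0x4E; 0x4E ⊕ 0x4E = 0x00.
P[2]: T = 0x4C, S = E(K, T) = 0x49; 0xDD ⊕ 0x49 = 0x94.
P[3]: T = 0x4D, S = E(K, T) = 0x48; 0x7B ⊕ 0x48 = 0x33.
P[4]: T = 0x4E, S = E(K, T) = 0x4B; 0x6B ⊕ 0x4B = 0x20.
P[5]: T = 0x4F, S = E(K, T) = 0x4A; 0x3A ⊕ 0x4A = 0x70.

P[0] = 0x81, P[1] = 0x00, P[2] = 0x94, P[3] = 0x33, P[4] = 0x20, P[5] = 0x70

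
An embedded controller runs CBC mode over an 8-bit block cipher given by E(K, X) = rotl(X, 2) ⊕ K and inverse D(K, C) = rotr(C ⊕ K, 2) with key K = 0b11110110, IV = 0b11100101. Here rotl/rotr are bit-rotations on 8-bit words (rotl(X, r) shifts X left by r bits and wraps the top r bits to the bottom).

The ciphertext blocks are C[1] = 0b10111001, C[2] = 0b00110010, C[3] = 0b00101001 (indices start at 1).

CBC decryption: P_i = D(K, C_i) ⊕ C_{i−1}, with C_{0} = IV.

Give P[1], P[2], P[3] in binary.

P[1] = 0b00110110, P[2] = 0b10001000, P[3] = 0b11000101

P[1]: D(K, 0b10111001) = 0b11010011; 0b11010011 ⊕ 0b11100101 = 0b00110110.
P[2]: D(K, 0b00110010) = 0b00110001; 0b00110001 ⊕ 0b10111001 = 0b10001000.
P[3]: D(K, 0b00101001) = 0b11110111; 0b11110111 ⊕ 0b00110010 = 0b11000101.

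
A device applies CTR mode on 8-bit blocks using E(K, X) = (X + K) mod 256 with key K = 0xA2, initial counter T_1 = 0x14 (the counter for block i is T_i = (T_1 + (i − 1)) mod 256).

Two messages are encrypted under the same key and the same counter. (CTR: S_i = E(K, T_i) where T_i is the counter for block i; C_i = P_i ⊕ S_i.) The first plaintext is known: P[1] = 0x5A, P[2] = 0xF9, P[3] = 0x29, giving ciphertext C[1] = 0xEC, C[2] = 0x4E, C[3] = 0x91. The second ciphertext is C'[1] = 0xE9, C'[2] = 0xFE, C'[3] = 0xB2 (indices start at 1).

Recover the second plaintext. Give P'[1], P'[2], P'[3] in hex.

In CTR with a reused counter, both messages share the same keystream S_i, so C_i ⊕ C'_i = P_i ⊕ P'_i and thus P'_i = P_i ⊕ C_i ⊕ C'_i.
P'[1]: 0x5A ⊕ 0xEC ⊕ 0xE9 = 0x5F.
P'[2]: 0xF9 ⊕ 0x4E ⊕ 0xFE = 0x49.
P'[3]: 0x29 ⊕ 0x91 ⊕ 0xB2 = 0x0A.

P'[1] = 0x5F, P'[2] = 0x49, P'[3] = 0x0A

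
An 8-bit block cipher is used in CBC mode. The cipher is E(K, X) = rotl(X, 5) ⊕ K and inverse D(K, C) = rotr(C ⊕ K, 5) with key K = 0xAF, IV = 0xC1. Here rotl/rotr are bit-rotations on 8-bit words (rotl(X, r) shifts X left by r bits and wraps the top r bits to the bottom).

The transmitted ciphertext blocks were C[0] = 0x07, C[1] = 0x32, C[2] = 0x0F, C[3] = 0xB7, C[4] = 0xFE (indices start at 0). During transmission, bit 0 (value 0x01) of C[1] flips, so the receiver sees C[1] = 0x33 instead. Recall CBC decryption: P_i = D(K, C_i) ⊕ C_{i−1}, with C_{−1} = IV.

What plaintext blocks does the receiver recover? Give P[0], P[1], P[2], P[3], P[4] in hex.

Only C[1] changed, to 0x33. In CBC, a change in C_i garbles P_i and flips the same bit in P_{i+1}. Decrypting the received ciphertext:
P[0]: D(K, 0x07) = 0x45; 0x45 ⊕ 0xC1 = 0x84.
P[1]: D(K, 0x33) = 0xE4; 0xE4 ⊕ 0x07 = 0xE3.
P[2]: D(K, 0x0F) = 0x05; 0x05 ⊕ 0x33 = 0x36.
P[3]: D(K, 0xB7) = 0xC0; 0xC0 ⊕ 0x0F = 0xCF.
P[4]: D(K, 0xFE) = 0x8A; 0x8A ⊕ 0xB7 = 0x3D.
Blocks that differ from the original plaintext: P[1], P[2].

P[0] = 0x84, P[1] = 0xE3, P[2] = 0x36, P[3] = 0xCF, P[4] = 0x3D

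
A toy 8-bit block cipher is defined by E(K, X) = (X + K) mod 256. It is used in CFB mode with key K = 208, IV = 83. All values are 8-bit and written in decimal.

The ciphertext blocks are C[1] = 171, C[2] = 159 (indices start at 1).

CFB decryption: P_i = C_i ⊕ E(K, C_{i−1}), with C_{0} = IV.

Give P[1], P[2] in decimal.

P[1]: E(K, 83) = 35; 171 ⊕ 35 = 136.
P[2]: E(K, 171) = 123; 159 ⊕ 123 = 228.

P[1] = 136, P[2] = 228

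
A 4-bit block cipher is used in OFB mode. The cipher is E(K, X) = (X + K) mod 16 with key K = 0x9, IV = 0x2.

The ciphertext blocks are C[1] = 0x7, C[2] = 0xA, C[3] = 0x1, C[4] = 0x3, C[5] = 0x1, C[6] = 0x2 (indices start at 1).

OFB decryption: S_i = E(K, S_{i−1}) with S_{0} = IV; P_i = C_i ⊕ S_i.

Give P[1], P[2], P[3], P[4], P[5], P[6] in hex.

P[1] = 0xC, P[2] = 0xE, P[3] = 0xC, P[4] = 0x5, P[5] = 0xE, P[6] = 0xA

P[1]: S = E(K, 0x2) = 0xB; 0x7 ⊕ 0xB = 0xC.
P[2]: S = E(K, 0xB) = 0x4; 0xA ⊕ 0x4 = 0xE.
P[3]: S = E(K, 0x4) = 0xD; 0x1 ⊕ 0xD = 0xC.
P[4]: S = E(K, 0xD) = 0x6; 0x3 ⊕ 0x6 = 0x5.
P[5]: S = E(K, 0x6) = 0xF; 0x1 ⊕ 0xF = 0xE.
P[6]: S = E(K, 0xF) = 0x8; 0x2 ⊕ 0x8 = 0xA.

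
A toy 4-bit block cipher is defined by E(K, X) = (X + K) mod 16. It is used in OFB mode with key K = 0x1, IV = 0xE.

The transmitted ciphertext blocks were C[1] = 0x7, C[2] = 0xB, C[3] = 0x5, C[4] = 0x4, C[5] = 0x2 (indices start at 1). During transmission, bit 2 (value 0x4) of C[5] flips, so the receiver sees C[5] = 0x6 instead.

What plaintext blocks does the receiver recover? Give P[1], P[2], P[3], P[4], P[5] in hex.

OFB decryption: S_i = E(K, S_{i−1}) with S_{0} = IV; P_i = C_i ⊕ S_i.
Only C[5] changed, to 0x6. In OFB, a change in C_i flips the same bit in P_i only; the keystream is unaffected. Decrypting the received ciphertext:
P[1]: S = E(K, 0xE) = 0xF; 0x7 ⊕ 0xF = 0x8.
P[2]: S = E(K, 0xF) = 0x0; 0xB ⊕ 0x0 = 0xB.
P[3]: S = E(K, 0x0) = 0x1; 0x5 ⊕ 0x1 = 0x4.
P[4]: S = E(K, 0x1) = 0x2; 0x4 ⊕ 0x2 = 0x6.
P[5]: S = E(K, 0x2) = 0x3; 0x6 ⊕ 0x3 = 0x5.
Blocks that differ from the original plaintext: P[5].

P[1] = 0x8, P[2] = 0xB, P[3] = 0x4, P[4] = 0x6, P[5] = 0x5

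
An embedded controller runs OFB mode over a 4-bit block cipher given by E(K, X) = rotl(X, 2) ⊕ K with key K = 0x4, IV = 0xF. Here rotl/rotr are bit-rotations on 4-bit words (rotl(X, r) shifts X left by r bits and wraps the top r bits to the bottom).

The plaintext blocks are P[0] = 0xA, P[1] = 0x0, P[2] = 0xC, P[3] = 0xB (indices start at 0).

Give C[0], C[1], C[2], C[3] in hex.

C[0] = 0x1, C[1] = 0xA, C[2] = 0x2, C[3] = 0x4

OFB encryption: S_i = E(K, S_{i−1}) with S_{−1} = IV; C_i = P_i ⊕ S_i.
C[0]: S = E(K, 0xF) = 0xB; 0xA ⊕ 0xB = 0x1.
C[1]: S = E(K, 0xB) = 0xA; 0x0 ⊕ 0xA = 0xA.
C[2]: S = E(K, 0xA) = 0xE; 0xC ⊕ 0xE = 0x2.
C[3]: S = E(K, 0xE) = 0xF; 0xB ⊕ 0xF = 0x4.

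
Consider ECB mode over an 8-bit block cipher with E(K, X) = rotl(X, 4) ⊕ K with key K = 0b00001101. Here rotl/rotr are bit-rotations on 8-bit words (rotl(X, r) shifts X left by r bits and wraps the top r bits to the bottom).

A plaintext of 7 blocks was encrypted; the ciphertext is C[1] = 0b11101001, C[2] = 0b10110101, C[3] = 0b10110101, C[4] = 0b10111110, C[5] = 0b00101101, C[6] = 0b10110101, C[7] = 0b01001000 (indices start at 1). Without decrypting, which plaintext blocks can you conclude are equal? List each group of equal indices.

P[2] = P[3] = P[6]

ECB encrypts each block independently with the same key, so equal ciphertext blocks imply equal plaintext blocks.
C[2] = C[3] = C[6] = 0b10110101, so P[2] = P[3] = P[6].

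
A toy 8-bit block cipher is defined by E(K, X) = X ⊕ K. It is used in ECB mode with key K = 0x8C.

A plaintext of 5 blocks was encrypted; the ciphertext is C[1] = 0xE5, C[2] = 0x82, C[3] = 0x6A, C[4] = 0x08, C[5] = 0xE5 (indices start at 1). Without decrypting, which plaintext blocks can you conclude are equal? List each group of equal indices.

P[1] = P[5]

ECB encrypts each block independently with the same key, so equal ciphertext blocks imply equal plaintext blocks.
C[1] = C[5] = 0xE5, so P[1] = P[5].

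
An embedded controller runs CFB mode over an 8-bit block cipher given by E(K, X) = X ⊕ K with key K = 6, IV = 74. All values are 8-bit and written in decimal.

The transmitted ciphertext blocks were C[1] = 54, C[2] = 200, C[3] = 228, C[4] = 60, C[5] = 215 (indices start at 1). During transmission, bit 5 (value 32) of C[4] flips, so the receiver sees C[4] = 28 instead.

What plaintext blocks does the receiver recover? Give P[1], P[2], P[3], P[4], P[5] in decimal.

CFB decryption: P_i = C_i ⊕ E(K, C_{i−1}), with C_{0} = IV.
Only C[4] changed, to 28. In CFB, a change in C_i flips the same bit in P_i and garbles P_{i+1}. Decrypting the received ciphertext:
P[1]: E(K, 74) = 76; 54 ⊕ 76 = 122.
P[2]: E(K, 54) = 48; 200 ⊕ 48 = 248.
P[3]: E(K, 200) = 206; 228 ⊕ 206 = 42.
P[4]: E(K, 228) = 226; 28 ⊕ 226 = 254.
P[5]: E(K, 28) = 26; 215 ⊕ 26 = 205.
Blocks that differ from the original plaintext: P[4], P[5].

P[1] = 122, P[2] = 248, P[3] = 42, P[4] = 254, P[5] = 205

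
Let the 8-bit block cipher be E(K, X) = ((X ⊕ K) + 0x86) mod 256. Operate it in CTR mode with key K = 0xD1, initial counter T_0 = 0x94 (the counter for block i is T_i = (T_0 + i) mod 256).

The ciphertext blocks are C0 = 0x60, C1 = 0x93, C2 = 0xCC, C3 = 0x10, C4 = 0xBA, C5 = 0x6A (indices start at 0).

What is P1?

CTR decryption: S_i = E(K, T_i) where T_i is the counter for block i; P_i = C_i ⊕ S_i.
P1: T = 0x95, S = E(K, T) = 0xCA; 0x93 ⊕ 0xCA = 0x59.

P1 = 0x59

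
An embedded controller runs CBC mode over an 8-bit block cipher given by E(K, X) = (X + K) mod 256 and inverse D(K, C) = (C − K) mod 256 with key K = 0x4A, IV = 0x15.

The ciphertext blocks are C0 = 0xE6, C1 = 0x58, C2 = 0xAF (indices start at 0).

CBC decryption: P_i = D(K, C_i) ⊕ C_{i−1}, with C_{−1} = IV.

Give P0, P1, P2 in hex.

P0: D(K, 0xE6) = 0x9C; 0x9C ⊕ 0x15 = 0x89.
P1: D(K, 0x58) = 0x0E; 0x0E ⊕ 0xE6 = 0xE8.
P2: D(K, 0xAF) = 0x65; 0x65 ⊕ 0x58 = 0x3D.

P0 = 0x89, P1 = 0xE8, P2 = 0x3D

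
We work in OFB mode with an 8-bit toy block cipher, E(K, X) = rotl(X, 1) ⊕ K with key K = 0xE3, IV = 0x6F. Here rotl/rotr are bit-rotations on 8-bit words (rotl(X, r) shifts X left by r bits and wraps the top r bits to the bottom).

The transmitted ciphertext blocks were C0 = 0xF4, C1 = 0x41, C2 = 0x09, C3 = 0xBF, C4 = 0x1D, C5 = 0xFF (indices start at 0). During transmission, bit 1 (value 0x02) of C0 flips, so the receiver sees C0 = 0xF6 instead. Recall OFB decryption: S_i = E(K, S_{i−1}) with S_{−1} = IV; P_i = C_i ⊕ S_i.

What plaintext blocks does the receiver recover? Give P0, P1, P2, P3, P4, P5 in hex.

Only C0 changed, to 0xF6. In OFB, a change in C_i flips the same bit in P_i only; the keystream is unaffected. Decrypting the received ciphertext:
P0: S = E(K, 0x6F) = 0x3D; 0xF6 ⊕ 0x3D = 0xCB.
P1: S = E(K, 0x3D) = 0x99; 0x41 ⊕ 0x99 = 0xD8.
P2: S = E(K, 0x99) = 0xD0; 0x09 ⊕ 0xD0 = 0xD9.
P3: S = E(K, 0xD0) = 0x42; 0xBF ⊕ 0x42 = 0xFD.
P4: S = E(K, 0x42) = 0x67; 0x1D ⊕ 0x67 = 0x7A.
P5: S = E(K, 0x67) = 0x2D; 0xFF ⊕ 0x2D = 0xD2.
Blocks that differ from the original plaintext: P0.

P0 = 0xCB, P1 = 0xD8, P2 = 0xD9, P3 = 0xFD, P4 = 0x7A, P5 = 0xD2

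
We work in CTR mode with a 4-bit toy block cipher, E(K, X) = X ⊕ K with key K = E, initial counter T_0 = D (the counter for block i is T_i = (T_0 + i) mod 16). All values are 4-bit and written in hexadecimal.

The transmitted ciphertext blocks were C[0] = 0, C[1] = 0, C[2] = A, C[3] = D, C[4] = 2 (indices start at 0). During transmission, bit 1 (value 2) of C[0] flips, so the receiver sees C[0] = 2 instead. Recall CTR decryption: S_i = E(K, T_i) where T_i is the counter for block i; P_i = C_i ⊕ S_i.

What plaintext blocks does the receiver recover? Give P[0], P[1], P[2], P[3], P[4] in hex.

P[0] = 1, P[1] = 0, P[2] = B, P[3] = 3, P[4] = D

Only C[0] changed, to 2. In CTR, a change in C_i flips the same bit in P_i only; the keystream is unaffected. Decrypting the received ciphertext:
P[0]: T = D, S = E(K, T) = 3; 2 ⊕ 3 = 1.
P[1]: T = E, S = E(K, T) = 0; 0 ⊕ 0 = 0.
P[2]: T = F, S = E(K, T) = 1; A ⊕ 1 = B.
P[3]: T = 0, S = E(K, T) = E; D ⊕ E = 3.
P[4]: T = 1, S = E(K, T) = F; 2 ⊕ F = D.
Blocks that differ from the original plaintext: P[0].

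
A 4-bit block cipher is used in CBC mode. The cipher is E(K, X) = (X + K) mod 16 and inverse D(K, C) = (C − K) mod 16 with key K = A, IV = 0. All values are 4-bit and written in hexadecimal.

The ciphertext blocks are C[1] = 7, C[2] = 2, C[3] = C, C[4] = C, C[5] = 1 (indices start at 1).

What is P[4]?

CBC decryption: P_i = D(K, C_i) ⊕ C_{i−1}, with C_{0} = IV.
P[4]: D(K, C) = 2; 2 ⊕ C = E.

P[4] = E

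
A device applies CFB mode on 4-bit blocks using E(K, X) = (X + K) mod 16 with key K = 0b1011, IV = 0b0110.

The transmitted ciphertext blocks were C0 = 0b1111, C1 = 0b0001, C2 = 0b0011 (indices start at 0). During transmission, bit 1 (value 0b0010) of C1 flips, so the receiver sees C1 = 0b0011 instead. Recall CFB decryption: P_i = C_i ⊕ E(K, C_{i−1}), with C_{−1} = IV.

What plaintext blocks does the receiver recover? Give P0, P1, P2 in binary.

P0 = 0b1110, P1 = 0b1001, P2 = 0b1101

Only C1 changed, to 0b0011. In CFB, a change in C_i flips the same bit in P_i and garbles P_{i+1}. Decrypting the received ciphertext:
P0: E(K, 0b0110) = 0b0001; 0b1111 ⊕ 0b0001 = 0b1110.
P1: E(K, 0b1111) = 0b1010; 0b0011 ⊕ 0b1010 = 0b1001.
P2: E(K, 0b0011) = 0b1110; 0b0011 ⊕ 0b1110 = 0b1101.
Blocks that differ from the original plaintext: P1, P2.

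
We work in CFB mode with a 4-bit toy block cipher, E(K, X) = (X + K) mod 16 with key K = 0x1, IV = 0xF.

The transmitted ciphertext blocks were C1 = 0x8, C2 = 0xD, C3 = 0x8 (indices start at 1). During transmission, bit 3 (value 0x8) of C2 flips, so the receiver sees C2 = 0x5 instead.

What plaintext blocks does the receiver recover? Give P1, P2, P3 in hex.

CFB decryption: P_i = C_i ⊕ E(K, C_{i−1}), with C_{0} = IV.
Only C2 changed, to 0x5. In CFB, a change in C_i flips the same bit in P_i and garbles P_{i+1}. Decrypting the received ciphertext:
P1: E(K, 0xF) = 0x0; 0x8 ⊕ 0x0 = 0x8.
P2: E(K, 0x8) = 0x9; 0x5 ⊕ 0x9 = 0xC.
P3: E(K, 0x5) = 0x6; 0x8 ⊕ 0x6 = 0xE.
Blocks that differ from the original plaintext: P2, P3.

P1 = 0x8, P2 = 0xC, P3 = 0xE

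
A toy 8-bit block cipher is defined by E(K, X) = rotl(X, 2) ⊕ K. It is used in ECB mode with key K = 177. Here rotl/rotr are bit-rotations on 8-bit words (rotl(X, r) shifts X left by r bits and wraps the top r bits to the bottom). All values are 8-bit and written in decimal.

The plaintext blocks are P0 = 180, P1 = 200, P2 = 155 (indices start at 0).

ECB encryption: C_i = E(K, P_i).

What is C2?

C2: E(K, 155) = 223.

C2 = 223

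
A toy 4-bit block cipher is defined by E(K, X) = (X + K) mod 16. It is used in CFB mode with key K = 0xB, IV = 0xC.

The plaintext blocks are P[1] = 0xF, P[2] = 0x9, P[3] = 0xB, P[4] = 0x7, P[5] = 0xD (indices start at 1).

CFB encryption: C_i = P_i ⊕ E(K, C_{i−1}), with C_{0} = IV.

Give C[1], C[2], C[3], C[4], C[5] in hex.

C[1]: E(K, 0xC) = 0x7; 0xF ⊕ 0x7 = 0x8.
C[2]: E(K, 0x8) = 0x3; 0x9 ⊕ 0x3 = 0xA.
C[3]: E(K, 0xA) = 0x5; 0xB ⊕ 0x5 = 0xE.
C[4]: E(K, 0xE) = 0x9; 0x7 ⊕ 0x9 = 0xE.
C[5]: E(K, 0xE) = 0x9; 0xD ⊕ 0x9 = 0x4.

C[1] = 0x8, C[2] = 0xA, C[3] = 0xE, C[4] = 0xE, C[5] = 0x4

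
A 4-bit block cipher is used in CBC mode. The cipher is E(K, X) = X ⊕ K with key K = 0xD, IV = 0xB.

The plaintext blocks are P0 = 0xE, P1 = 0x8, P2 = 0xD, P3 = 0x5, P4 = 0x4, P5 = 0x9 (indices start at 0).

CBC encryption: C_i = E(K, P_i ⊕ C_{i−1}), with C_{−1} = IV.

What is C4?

C0: P0 ⊕ 0xB = 0x5; E(K, 0x5) = 0x8.
C1: P1 ⊕ 0x8 = 0x0; E(K, 0x0) = 0xD.
C2: P2 ⊕ 0xD = 0x0; E(K, 0x0) = 0xD.
C3: P3 ⊕ 0xD = 0x8; E(K, 0x8) = 0x5.
C4: P4 ⊕ 0x5 = 0x1; E(K, 0x1) = 0xC.

C4 = 0xC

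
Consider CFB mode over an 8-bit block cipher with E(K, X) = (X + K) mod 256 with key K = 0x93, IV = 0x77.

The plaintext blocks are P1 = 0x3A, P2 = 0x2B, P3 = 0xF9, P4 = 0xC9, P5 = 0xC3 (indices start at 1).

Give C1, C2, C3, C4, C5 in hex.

C1 = 0x30, C2 = 0xE8, C3 = 0x82, C4 = 0xDC, C5 = 0xAC

CFB encryption: C_i = P_i ⊕ E(K, C_{i−1}), with C_{0} = IV.
C1: E(K, 0x77) = 0x0A; 0x3A ⊕ 0x0A = 0x30.
C2: E(K, 0x30) = 0xC3; 0x2B ⊕ 0xC3 = 0xE8.
C3: E(K, 0xE8) = 0x7B; 0xF9 ⊕ 0x7B = 0x82.
C4: E(K, 0x82) = 0x15; 0xC9 ⊕ 0x15 = 0xDC.
C5: E(K, 0xDC) = 0x6F; 0xC3 ⊕ 0x6F = 0xAC.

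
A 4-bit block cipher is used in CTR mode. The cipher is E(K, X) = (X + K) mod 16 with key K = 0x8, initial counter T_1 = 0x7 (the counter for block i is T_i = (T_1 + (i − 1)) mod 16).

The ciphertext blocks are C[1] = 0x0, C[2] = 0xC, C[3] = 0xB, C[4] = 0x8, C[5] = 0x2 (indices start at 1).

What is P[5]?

P[5] = 0x1

CTR decryption: S_i = E(K, T_i) where T_i is the counter for block i; P_i = C_i ⊕ S_i.
P[5]: T = 0xB, S = E(K, T) = 0x3; 0x2 ⊕ 0x3 = 0x1.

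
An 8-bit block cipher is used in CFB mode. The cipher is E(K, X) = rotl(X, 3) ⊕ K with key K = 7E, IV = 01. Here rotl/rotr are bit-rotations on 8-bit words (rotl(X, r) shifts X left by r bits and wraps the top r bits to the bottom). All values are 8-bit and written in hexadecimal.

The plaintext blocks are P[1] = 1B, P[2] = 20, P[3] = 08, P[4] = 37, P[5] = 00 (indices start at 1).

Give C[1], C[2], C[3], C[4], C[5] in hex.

CFB encryption: C_i = P_i ⊕ E(K, C_{i−1}), with C_{0} = IV.
C[1]: E(K, 01) = 76; 1B ⊕ 76 = 6D.
C[2]: E(K, 6D) = 15; 20 ⊕ 15 = 35.
C[3]: E(K, 35) = D7; 08 ⊕ D7 = DF.
C[4]: E(K, DF) = 80; 37 ⊕ 80 = B7.
C[5]: E(K, B7) = C3; 00 ⊕ C3 = C3.

C[1] = 6D, C[2] = 35, C[3] = DF, C[4] = B7, C[5] = C3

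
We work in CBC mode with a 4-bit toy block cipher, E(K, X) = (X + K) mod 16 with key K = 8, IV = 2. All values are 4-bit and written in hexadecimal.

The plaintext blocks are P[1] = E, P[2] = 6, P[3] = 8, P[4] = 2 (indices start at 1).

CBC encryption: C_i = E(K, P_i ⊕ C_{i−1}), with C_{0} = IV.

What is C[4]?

C[4] = 0

C[1]: P[1] ⊕ 2 = C; E(K, C) = 4.
C[2]: P[2] ⊕ 4 = 2; E(K, 2) = A.
C[3]: P[3] ⊕ A = 2; E(K, 2) = A.
C[4]: P[4] ⊕ A = 8; E(K, 8) = 0.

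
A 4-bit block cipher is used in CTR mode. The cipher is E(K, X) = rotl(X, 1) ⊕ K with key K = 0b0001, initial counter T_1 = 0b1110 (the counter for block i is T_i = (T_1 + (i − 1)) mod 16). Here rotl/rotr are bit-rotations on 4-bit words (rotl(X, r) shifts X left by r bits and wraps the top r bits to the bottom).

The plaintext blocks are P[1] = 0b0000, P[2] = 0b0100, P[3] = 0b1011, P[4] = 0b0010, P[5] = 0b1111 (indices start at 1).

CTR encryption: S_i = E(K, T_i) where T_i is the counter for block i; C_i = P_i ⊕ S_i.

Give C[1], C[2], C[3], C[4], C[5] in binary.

C[1]: T = 0b1110, S = E(K, T) = 0b1100; 0b0000 ⊕ 0b1100 = 0b1100.
C[2]: T = 0b1111, S = E(K, T) = 0b1110; 0b0100 ⊕ 0b1110 = 0b1010.
C[3]: T = 0b0000, S = E(K, T) = 0b0001; 0b1011 ⊕ 0b0001 = 0b1010.
C[4]: T = 0b0001, S = E(K, T) = 0b0011; 0b0010 ⊕ 0b0011 = 0b0001.
C[5]: T = 0b0010, S = E(K, T) = 0b0101; 0b1111 ⊕ 0b0101 = 0b1010.

C[1] = 0b1100, C[2] = 0b1010, C[3] = 0b1010, C[4] = 0b0001, C[5] = 0b1010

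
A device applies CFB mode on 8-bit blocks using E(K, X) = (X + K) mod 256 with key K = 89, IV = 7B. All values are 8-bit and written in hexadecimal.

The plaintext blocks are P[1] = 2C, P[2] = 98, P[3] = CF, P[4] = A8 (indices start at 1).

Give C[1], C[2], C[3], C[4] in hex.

C[1] = 28, C[2] = 29, C[3] = 7D, C[4] = AE

CFB encryption: C_i = P_i ⊕ E(K, C_{i−1}), with C_{0} = IV.
C[1]: E(K, 7B) = 04; 2C ⊕ 04 = 28.
C[2]: E(K, 28) = B1; 98 ⊕ B1 = 29.
C[3]: E(K, 29) = B2; CF ⊕ B2 = 7D.
C[4]: E(K, 7D) = 06; A8 ⊕ 06 = AE.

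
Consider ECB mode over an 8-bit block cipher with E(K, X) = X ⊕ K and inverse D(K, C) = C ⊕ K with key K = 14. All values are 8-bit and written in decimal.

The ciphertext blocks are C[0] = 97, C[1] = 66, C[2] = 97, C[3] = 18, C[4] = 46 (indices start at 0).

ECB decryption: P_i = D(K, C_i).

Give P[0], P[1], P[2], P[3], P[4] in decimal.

P[0]: D(K, 97) = 111.
P[1]: D(K, 66) = 76.
P[2]: D(K, 97) = 111.
P[3]: D(K, 18) = 28.
P[4]: D(K, 46) = 32.

P[0] = 111, P[1] = 76, P[2] = 111, P[3] = 28, P[4] = 32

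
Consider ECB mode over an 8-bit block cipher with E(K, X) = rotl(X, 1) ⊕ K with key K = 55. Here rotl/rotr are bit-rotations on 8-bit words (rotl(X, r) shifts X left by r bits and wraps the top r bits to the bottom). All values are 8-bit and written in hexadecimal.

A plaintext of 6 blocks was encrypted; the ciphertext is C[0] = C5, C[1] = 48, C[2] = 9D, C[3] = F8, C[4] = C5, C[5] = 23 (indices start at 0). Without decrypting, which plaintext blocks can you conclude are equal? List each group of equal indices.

ECB encrypts each block independently with the same key, so equal ciphertext blocks imply equal plaintext blocks.
C[0] = C[4] = C5, so P[0] = P[4].

P[0] = P[4]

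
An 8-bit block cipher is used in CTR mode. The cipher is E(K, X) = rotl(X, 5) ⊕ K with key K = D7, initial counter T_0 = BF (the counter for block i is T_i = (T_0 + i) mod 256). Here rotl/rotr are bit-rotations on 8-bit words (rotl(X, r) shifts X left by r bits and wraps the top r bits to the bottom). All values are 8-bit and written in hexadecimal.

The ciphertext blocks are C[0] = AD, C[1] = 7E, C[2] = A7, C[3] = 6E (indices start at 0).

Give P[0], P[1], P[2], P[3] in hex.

P[0] = 8D, P[1] = B1, P[2] = 48, P[3] = E1

CTR decryption: S_i = E(K, T_i) where T_i is the counter for block i; P_i = C_i ⊕ S_i.
P[0]: T = BF, S = E(K, T) = 20; AD ⊕ 20 = 8D.
P[1]: T = C0, S = E(K, T) = CF; 7E ⊕ CF = B1.
P[2]: T = C1, S = E(K, T) = EF; A7 ⊕ EF = 48.
P[3]: T = C2, S = E(K, T) = 8F; 6E ⊕ 8F = E1.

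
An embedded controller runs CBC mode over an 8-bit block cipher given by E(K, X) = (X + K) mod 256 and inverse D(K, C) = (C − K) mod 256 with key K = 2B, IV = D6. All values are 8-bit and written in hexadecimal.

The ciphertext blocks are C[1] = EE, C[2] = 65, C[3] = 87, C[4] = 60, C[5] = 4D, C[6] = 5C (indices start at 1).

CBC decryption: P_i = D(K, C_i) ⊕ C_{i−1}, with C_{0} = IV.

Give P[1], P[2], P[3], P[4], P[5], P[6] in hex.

P[1]: D(K, EE) = C3; C3 ⊕ D6 = 15.
P[2]: D(K, 65) = 3A; 3A ⊕ EE = D4.
P[3]: D(K, 87) = 5C; 5C ⊕ 65 = 39.
P[4]: D(K, 60) = 35; 35 ⊕ 87 = B2.
P[5]: D(K, 4D) = 22; 22 ⊕ 60 = 42.
P[6]: D(K, 5C) = 31; 31 ⊕ 4D = 7C.

P[1] = 15, P[2] = D4, P[3] = 39, P[4] = B2, P[5] = 42, P[6] = 7C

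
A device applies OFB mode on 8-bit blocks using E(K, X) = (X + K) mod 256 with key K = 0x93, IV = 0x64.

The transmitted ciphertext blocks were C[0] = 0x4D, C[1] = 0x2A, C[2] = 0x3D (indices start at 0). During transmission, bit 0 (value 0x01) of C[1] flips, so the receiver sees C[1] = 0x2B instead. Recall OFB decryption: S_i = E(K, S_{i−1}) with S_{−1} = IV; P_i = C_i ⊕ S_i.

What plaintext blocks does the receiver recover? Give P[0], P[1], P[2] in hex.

Only C[1] changed, to 0x2B. In OFB, a change in C_i flips the same bit in P_i only; the keystream is unaffected. Decrypting the received ciphertext:
P[0]: S = E(K, 0x64) = 0xF7; 0x4D ⊕ 0xF7 = 0xBA.
P[1]: S = E(K, 0xF7) = 0x8A; 0x2B ⊕ 0x8A = 0xA1.
P[2]: S = E(K, 0x8A) = 0x1D; 0x3D ⊕ 0x1D = 0x20.
Blocks that differ from the original plaintext: P[1].

P[0] = 0xBA, P[1] = 0xA1, P[2] = 0x20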